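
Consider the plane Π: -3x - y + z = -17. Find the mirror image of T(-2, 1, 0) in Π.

(10, 5, -4)

λ = (n·T − d)/|n|² = (5 − (-17))/11 = 2.
Reflection = T − 2λn = (-2, 1, 0) − 4·(-3, -1, 1) = (10, 5, -4).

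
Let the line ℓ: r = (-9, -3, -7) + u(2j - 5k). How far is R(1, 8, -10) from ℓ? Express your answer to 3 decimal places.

13.520

Taking (-9, -3, -7) on ℓ with direction v = (0, 2, -5): w = R − (-9, -3, -7) = (10, 11, -3), and w × v = (-49, 50, 20).
Distance = |w × v| / |v| = √5301 / √29 ≈ 13.520.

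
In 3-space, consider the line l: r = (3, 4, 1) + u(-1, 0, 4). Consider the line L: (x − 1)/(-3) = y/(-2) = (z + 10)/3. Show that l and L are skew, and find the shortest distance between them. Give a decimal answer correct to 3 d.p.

L has direction (-3, -2, 3) through (1, 0, -10).
Common perpendicular direction n = (-1, 0, 4) × (-3, -2, 3) = (8, -9, 2).
With w = (1, 0, -10) − (3, 4, 1) = (-2, -4, -11), w · n = -2.
Since n ≠ 0 the lines are not parallel, and w · n = -2 ≠ 0 so they do not intersect; hence they are skew.
Distance = |w · n| / |n| = |-2| / √149 ≈ 0.164.

0.164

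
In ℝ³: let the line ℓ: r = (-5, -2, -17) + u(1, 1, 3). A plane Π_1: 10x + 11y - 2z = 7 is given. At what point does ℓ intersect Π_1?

Substitute r = (-5, -2, -17) + t(1, 1, 3) into the plane: -38 + 15t = 7, so t = 3.
Intersection: (-5, -2, -17) + 3·(1, 1, 3) = (-2, 1, -8).

(-2, 1, -8)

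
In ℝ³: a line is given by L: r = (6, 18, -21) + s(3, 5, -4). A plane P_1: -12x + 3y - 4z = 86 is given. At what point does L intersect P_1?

(-6, -2, -5)

Substitute r = (6, 18, -21) + t(3, 5, -4) into the plane: 66 + (-5)t = 86, so t = -4.
Intersection: (6, 18, -21) + (-4)·(3, 5, -4) = (-6, -2, -5).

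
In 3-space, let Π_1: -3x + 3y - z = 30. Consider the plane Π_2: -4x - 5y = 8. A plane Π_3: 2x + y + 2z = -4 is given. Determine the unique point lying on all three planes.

(-7, 4, 3)

Solving the 3×3 linear system -3x + 3y - z = 30, -4x - 5y = 8, 2x + y + 2z = -4 (e.g. by elimination or Cramer's rule, determinant = 48) gives (-7, 4, 3).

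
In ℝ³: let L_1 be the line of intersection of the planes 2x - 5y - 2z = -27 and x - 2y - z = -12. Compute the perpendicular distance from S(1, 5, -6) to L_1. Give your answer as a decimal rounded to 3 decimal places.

Direction of L_1: (2, -5, -2) × (1, -2, -1) = (1, 0, 1).
A point on L_1: solving the two plane equations with x = -1 gives (-1, 3, 5).
Taking (-1, 3, 5) on L_1 with direction v = (1, 0, 1): w = S − (-1, 3, 5) = (2, 2, -11), and w × v = (2, -13, -2).
Distance = |w × v| / |v| = √177 / √2 ≈ 9.407.

9.407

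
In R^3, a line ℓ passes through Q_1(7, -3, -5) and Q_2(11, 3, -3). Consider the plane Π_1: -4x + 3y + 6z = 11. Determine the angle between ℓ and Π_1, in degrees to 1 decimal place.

A direction vector for ℓ is Q_2 − Q_1 = (4, 6, 2).
sin θ = |n·v| / (|n||v|) = |14| / (√61 · √56) = 0.23954.
θ ≈ 13.9°.

13.9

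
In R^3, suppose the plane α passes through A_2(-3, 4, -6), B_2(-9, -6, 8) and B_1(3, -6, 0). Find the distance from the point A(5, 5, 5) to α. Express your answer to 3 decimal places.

11.086

A_2B_2 = (-6, -10, 14), A_2B_1 = (6, -10, 6); a normal to α is A_2B_2 × A_2B_1 = (80, 120, 120).
Using A_2: α has equation 80x + 120y + 120z = -480.
n·A − d = (80)·(5) + (120)·(5) + (120)·(5) − (-480) = 2080; |n| = √35200.
Distance = |2080| / √35200 = 2080/√35200 ≈ 11.086.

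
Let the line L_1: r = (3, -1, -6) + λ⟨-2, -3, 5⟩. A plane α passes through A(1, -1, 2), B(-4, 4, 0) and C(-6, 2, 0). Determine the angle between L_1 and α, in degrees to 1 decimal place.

48.5

AB = (-5, 5, -2), AC = (-7, 3, -2); a normal to α is AB × AC = (-4, 4, 20).
Using A: α has equation -4x + 4y + 20z = 32.
sin θ = |n·v| / (|n||v|) = |96| / (√432 · √38) = 0.74927.
θ ≈ 48.5°.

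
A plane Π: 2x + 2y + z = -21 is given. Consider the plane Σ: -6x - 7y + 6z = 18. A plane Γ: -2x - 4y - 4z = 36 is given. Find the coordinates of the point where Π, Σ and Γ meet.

Solving the 3×3 linear system 2x + 2y + z = -21, -6x - 7y + 6z = 18, -2x - 4y - 4z = 36 (e.g. by elimination or Cramer's rule, determinant = 42) gives (-8, 0, -5).

(-8, 0, -5)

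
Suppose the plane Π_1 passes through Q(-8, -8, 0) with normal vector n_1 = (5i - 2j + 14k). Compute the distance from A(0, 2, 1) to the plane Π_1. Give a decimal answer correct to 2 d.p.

2.27

Π_1: n_1·r = n_1·Q gives 5x - 2y + 14z = -24.
n·A − d = (5)·(0) + (-2)·(2) + (14)·(1) − (-24) = 34; |n| = √225.
Distance = |34| / √225 = 34/√225 ≈ 2.27.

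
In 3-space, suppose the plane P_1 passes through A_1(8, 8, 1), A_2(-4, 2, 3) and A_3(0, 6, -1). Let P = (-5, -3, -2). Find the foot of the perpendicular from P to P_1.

A_1A_2 = (-12, -6, 2), A_1A_3 = (-8, -2, -2); a normal to P_1 is A_1A_2 × A_1A_3 = (16, -40, -24).
Using A_1: P_1 has equation 16x - 40y - 24z = -216.
Foot = P − λn with λ = (n·P − d)/|n|² = (88 − (-216))/2432 = 1/8.
Foot = (-5, -3, -2) − (1/8)·(16, -40, -24) = (-7, 2, 1).

(-7, 2, 1)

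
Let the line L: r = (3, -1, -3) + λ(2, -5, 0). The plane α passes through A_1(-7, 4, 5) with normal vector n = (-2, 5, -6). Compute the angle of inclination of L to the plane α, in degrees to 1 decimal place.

41.9

α: n·r = n·A_1 gives -2x + 5y - 6z = 4.
sin θ = |n·v| / (|n||v|) = |-29| / (√65 · √29) = 0.66795.
θ ≈ 41.9°.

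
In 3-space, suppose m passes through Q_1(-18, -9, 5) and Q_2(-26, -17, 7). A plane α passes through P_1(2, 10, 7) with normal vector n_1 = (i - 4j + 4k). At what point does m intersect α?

(-6, 3, 2)

A direction vector for m is Q_2 − Q_1 = (-8, -8, 2).
α: n_1·r = n_1·P_1 gives x - 4y + 4z = -10.
Substitute r = (-18, -9, 5) + t(-8, -8, 2) into the plane: 38 + 32t = -10, so t = -3/2.
Intersection: (-18, -9, 5) + (-3/2)·(-8, -8, 2) = (-6, 3, 2).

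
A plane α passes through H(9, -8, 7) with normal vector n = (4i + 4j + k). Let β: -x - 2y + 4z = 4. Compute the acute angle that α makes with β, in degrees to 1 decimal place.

72.3

α: n·r = n·H gives 4x + 4y + z = 11.
cos θ = |n₁·n₂| / (|n₁||n₂|) = |-8| / (√33 · √21).
θ = arccos(0.30389) ≈ 72.3°.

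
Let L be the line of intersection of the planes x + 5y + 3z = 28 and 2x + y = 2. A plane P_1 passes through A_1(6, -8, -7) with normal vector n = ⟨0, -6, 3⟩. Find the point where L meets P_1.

(1, 0, 9)

Direction of L: (1, 5, 3) × (2, 1, 0) = (-3, 6, -9).
A point on L: solving the two plane equations with x = 0 gives (0, 2, 6).
P_1: n·r = n·A_1 gives -6y + 3z = 27.
Substitute r = (0, 2, 6) + t(-3, 6, -9) into the plane: 6 + (-63)t = 27, so t = -1/3.
Intersection: (0, 2, 6) + (-1/3)·(-3, 6, -9) = (1, 0, 9).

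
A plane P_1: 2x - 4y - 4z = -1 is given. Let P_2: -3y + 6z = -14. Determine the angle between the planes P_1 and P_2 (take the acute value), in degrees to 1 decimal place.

cos θ = |n₁·n₂| / (|n₁||n₂|) = |-12| / (√36 · √45).
θ = arccos(0.29814) ≈ 72.7°.

72.7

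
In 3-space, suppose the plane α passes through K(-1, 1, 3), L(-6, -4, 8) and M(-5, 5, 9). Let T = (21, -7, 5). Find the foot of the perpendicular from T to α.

KL = (-5, -5, 5), KM = (-4, 4, 6); a normal to α is KL × KM = (-50, 10, -40).
Using K: α has equation -50x + 10y - 40z = -60.
Foot = T − λn with λ = (n·T − d)/|n|² = (-1320 − (-60))/4200 = -3/10.
Foot = (21, -7, 5) − (-3/10)·(-50, 10, -40) = (6, -4, -7).

(6, -4, -7)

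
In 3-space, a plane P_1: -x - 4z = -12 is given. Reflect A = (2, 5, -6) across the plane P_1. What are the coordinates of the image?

(6, 5, 10)

λ = (n·A − d)/|n|² = (22 − (-12))/17 = 2.
Reflection = A − 2λn = (2, 5, -6) − 4·(-1, 0, -4) = (6, 5, 10).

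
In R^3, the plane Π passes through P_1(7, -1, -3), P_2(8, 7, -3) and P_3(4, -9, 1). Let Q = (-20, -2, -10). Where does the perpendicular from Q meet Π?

P_1P_2 = (1, 8, 0), P_1P_3 = (-3, -8, 4); a normal to Π is P_1P_2 × P_1P_3 = (32, -4, 16).
Using P_1: Π has equation 32x - 4y + 16z = 180.
Foot = Q − λn with λ = (n·Q − d)/|n|² = (-792 − 180)/1296 = -3/4.
Foot = (-20, -2, -10) − (-3/4)·(32, -4, 16) = (4, -5, 2).

(4, -5, 2)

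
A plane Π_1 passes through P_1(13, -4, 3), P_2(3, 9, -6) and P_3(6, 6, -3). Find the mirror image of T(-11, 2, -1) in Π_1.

P_1P_2 = (-10, 13, -9), P_1P_3 = (-7, 10, -6); a normal to Π_1 is P_1P_2 × P_1P_3 = (12, 3, -9).
Using P_1: Π_1 has equation 12x + 3y - 9z = 117.
λ = (n·T − d)/|n|² = (-117 − 117)/234 = -1.
Reflection = T − 2λn = (-11, 2, -1) − (-2)·(12, 3, -9) = (13, 8, -19).

(13, 8, -19)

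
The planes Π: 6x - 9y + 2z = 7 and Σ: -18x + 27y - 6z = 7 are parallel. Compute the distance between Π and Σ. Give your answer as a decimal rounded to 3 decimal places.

Rescale Σ by 1/(-3): 6x - 9y + 2z = -7/3. Then distance = |7 − (-7/3)| / √121 ≈ 0.848.

0.848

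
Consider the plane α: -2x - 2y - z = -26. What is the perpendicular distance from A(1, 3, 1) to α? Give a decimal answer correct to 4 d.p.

n·A − d = (-2)·(1) + (-2)·(3) + (-1)·(1) − (-26) = 17; |n| = √9.
Distance = |17| / √9 = 17/√9 ≈ 5.6667.

5.6667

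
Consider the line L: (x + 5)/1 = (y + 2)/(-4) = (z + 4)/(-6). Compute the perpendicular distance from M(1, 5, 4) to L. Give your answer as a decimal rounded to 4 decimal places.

7.5198

L has direction (1, -4, -6) through (-5, -2, -4).
Taking (-5, -2, -4) on L with direction v = (1, -4, -6): w = M − (-5, -2, -4) = (6, 7, 8), and w × v = (-10, 44, -31).
Distance = |w × v| / |v| = √2997 / √53 ≈ 7.5198.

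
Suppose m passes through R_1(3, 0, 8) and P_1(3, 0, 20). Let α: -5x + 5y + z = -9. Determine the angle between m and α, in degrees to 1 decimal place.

8.0

A direction vector for m is P_1 − R_1 = (0, 0, 12).
sin θ = |n·v| / (|n||v|) = |12| / (√51 · √144) = 0.14003.
θ ≈ 8.0°.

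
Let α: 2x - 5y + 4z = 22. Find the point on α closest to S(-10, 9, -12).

Foot = S − λn with λ = (n·S − d)/|n|² = (-113 − 22)/45 = -3.
Foot = (-10, 9, -12) − (-3)·(2, -5, 4) = (-4, -6, 0).

(-4, -6, 0)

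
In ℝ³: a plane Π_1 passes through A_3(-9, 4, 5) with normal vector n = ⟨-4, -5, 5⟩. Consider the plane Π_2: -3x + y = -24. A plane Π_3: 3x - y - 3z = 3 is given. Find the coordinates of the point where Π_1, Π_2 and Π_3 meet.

(6, -6, 7)

Π_1: n·r = n·A_3 gives -4x - 5y + 5z = 41.
Solving the 3×3 linear system -4x - 5y + 5z = 41, -3x + y = -24, 3x - y - 3z = 3 (e.g. by elimination or Cramer's rule, determinant = 57) gives (6, -6, 7).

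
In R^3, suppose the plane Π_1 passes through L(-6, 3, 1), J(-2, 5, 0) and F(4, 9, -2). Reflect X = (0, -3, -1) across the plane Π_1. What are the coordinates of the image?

(0, 1, 7)

LJ = (4, 2, -1), LF = (10, 6, -3); a normal to Π_1 is LJ × LF = (0, 2, 4).
Using L: Π_1 has equation 2y + 4z = 10.
λ = (n·X − d)/|n|² = (-10 − 10)/20 = -1.
Reflection = X − 2λn = (0, -3, -1) − (-2)·(0, 2, 4) = (0, 1, 7).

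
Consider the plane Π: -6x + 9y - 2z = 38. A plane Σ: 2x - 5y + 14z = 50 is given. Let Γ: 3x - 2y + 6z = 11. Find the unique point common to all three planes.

Solving the 3×3 linear system -6x + 9y - 2z = 38, 2x - 5y + 14z = 50, 3x - 2y + 6z = 11 (e.g. by elimination or Cramer's rule, determinant = 260) gives (-5, 2, 5).

(-5, 2, 5)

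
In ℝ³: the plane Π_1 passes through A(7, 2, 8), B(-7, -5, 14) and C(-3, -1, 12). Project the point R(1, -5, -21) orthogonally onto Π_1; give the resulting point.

(11, -1, 7)

AB = (-14, -7, 6), AC = (-10, -3, 4); a normal to Π_1 is AB × AC = (-10, -4, -28).
Using A: Π_1 has equation -10x - 4y - 28z = -302.
Foot = R − λn with λ = (n·R − d)/|n|² = (598 − (-302))/900 = 1.
Foot = (1, -5, -21) − 1·(-10, -4, -28) = (11, -1, 7).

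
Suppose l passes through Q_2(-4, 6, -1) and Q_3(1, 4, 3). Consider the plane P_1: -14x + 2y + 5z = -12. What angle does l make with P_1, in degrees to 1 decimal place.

32.5

A direction vector for l is Q_3 − Q_2 = (5, -2, 4).
sin θ = |n·v| / (|n||v|) = |-54| / (√225 · √45) = 0.53666.
θ ≈ 32.5°.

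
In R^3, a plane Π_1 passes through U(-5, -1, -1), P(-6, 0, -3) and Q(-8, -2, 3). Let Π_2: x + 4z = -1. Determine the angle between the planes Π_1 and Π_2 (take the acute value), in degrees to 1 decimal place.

UP = (-1, 1, -2), UQ = (-3, -1, 4); a normal to Π_1 is UP × UQ = (2, 10, 4).
Using U: Π_1 has equation 2x + 10y + 4z = -24.
cos θ = |n₁·n₂| / (|n₁||n₂|) = |18| / (√120 · √17).
θ = arccos(0.39853) ≈ 66.5°.

66.5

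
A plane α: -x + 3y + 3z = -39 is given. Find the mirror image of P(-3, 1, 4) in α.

(3, -17, -14)

λ = (n·P − d)/|n|² = (18 − (-39))/19 = 3.
Reflection = P − 2λn = (-3, 1, 4) − 6·(-1, 3, 3) = (3, -17, -14).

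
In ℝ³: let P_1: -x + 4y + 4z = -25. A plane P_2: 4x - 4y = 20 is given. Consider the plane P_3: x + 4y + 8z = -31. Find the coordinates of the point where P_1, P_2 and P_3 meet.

Solving the 3×3 linear system -x + 4y + 4z = -25, 4x - 4y = 20, x + 4y + 8z = -31 (e.g. by elimination or Cramer's rule, determinant = -16) gives (1, -4, -2).

(1, -4, -2)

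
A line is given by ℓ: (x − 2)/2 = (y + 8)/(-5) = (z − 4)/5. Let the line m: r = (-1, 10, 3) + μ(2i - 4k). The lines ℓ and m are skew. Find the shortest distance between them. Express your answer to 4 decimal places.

8.8485

ℓ has direction (2, -5, 5) through (2, -8, 4).
Common perpendicular direction n = (2, -5, 5) × (2, 0, -4) = (20, 18, 10).
With w = (-1, 10, 3) − (2, -8, 4) = (-3, 18, -1), w · n = 254.
Distance = |w · n| / |n| = |254| / √824 ≈ 8.8485.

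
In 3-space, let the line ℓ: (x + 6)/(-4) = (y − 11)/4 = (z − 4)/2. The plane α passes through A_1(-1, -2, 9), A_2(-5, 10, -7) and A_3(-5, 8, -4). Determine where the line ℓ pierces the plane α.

ℓ has direction (-4, 4, 2) through (-6, 11, 4).
A_1A_2 = (-4, 12, -16), A_1A_3 = (-4, 10, -13); a normal to α is A_1A_2 × A_1A_3 = (4, 12, 8).
Using A_1: α has equation 4x + 12y + 8z = 44.
Substitute r = (-6, 11, 4) + t(-4, 4, 2) into the plane: 140 + 48t = 44, so t = -2.
Intersection: (-6, 11, 4) + (-2)·(-4, 4, 2) = (2, 3, 0).

(2, 3, 0)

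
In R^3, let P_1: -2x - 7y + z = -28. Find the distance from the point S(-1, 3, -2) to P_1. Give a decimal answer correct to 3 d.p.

0.953

n·S − d = (-2)·(-1) + (-7)·(3) + (1)·(-2) − (-28) = 7; |n| = √54.
Distance = |7| / √54 = 7/√54 ≈ 0.953.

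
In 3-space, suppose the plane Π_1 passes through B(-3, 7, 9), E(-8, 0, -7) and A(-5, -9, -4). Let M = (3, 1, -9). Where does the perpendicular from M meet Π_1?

(-7, -1, -5)

BE = (-5, -7, -16), BA = (-2, -16, -13); a normal to Π_1 is BE × BA = (-165, -33, 66).
Using B: Π_1 has equation -165x - 33y + 66z = 858.
Foot = M − λn with λ = (n·M − d)/|n|² = (-1122 − 858)/32670 = -2/33.
Foot = (3, 1, -9) − (-2/33)·(-165, -33, 66) = (-7, -1, -5).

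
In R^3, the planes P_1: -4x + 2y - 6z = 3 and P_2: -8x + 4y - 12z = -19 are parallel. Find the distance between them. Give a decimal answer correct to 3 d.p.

1.670

Rescale P_2 by 1/2: -4x + 2y - 6z = -19/2. Then distance = |3 − (-19/2)| / √56 ≈ 1.670.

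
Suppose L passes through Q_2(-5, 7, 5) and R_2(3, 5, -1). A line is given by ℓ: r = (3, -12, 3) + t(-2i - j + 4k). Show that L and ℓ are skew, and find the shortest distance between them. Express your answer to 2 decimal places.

10.73

A direction vector for L is R_2 − Q_2 = (8, -2, -6).
Common perpendicular direction n = (8, -2, -6) × (-2, -1, 4) = (-14, -20, -12).
With w = (3, -12, 3) − (-5, 7, 5) = (8, -19, -2), w · n = 292.
Since n ≠ 0 the lines are not parallel, and w · n = 292 ≠ 0 so they do not intersect; hence they are skew.
Distance = |w · n| / |n| = |292| / √740 ≈ 10.73.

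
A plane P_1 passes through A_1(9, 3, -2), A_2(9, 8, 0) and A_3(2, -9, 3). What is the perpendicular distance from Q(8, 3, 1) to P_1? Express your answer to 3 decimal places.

0.906

A_1A_2 = (0, 5, 2), A_1A_3 = (-7, -12, 5); a normal to P_1 is A_1A_2 × A_1A_3 = (49, -14, 35).
Using A_1: P_1 has equation 49x - 14y + 35z = 329.
n·Q − d = (49)·(8) + (-14)·(3) + (35)·(1) − 329 = 56; |n| = √3822.
Distance = |56| / √3822 = 56/√3822 ≈ 0.906.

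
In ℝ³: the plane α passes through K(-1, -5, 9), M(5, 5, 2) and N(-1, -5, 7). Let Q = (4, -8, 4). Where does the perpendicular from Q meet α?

KM = (6, 10, -7), KN = (0, 0, -2); a normal to α is KM × KN = (-20, 12, 0).
Using K: α has equation -20x + 12y = -40.
Foot = Q − λn with λ = (n·Q − d)/|n|² = (-176 − (-40))/544 = -1/4.
Foot = (4, -8, 4) − (-1/4)·(-20, 12, 0) = (-1, -5, 4).

(-1, -5, 4)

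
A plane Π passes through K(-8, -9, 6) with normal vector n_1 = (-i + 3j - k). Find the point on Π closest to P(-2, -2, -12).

(1, -11, -9)

Π: n_1·r = n_1·K gives -x + 3y - z = -25.
Foot = P − λn with λ = (n·P − d)/|n|² = (8 − (-25))/11 = 3.
Foot = (-2, -2, -12) − 3·(-1, 3, -1) = (1, -11, -9).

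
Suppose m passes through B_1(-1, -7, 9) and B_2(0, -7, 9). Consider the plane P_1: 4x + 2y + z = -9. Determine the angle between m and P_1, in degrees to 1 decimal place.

A direction vector for m is B_2 − B_1 = (1, 0, 0).
sin θ = |n·v| / (|n||v|) = |4| / (√21 · √1) = 0.87287.
θ ≈ 60.8°.

60.8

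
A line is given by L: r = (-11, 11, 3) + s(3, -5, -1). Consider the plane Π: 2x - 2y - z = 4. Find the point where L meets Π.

Substitute r = (-11, 11, 3) + t(3, -5, -1) into the plane: -47 + 17t = 4, so t = 3.
Intersection: (-11, 11, 3) + 3·(3, -5, -1) = (-2, -4, 0).

(-2, -4, 0)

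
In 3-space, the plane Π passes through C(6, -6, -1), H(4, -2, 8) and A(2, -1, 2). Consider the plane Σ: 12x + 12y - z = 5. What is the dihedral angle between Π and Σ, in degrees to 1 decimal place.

CH = (-2, 4, 9), CA = (-4, 5, 3); a normal to Π is CH × CA = (-33, -30, 6).
Using C: Π has equation -33x - 30y + 6z = -24.
cos θ = |n₁·n₂| / (|n₁||n₂|) = |-762| / (√2025 · √289).
θ = arccos(0.99608) ≈ 5.1°.

5.1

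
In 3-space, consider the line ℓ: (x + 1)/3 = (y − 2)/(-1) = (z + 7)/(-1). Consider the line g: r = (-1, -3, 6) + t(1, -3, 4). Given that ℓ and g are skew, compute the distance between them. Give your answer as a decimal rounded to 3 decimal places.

ℓ has direction (3, -1, -1) through (-1, 2, -7).
Common perpendicular direction n = (3, -1, -1) × (1, -3, 4) = (-7, -13, -8).
With w = (-1, -3, 6) − (-1, 2, -7) = (0, -5, 13), w · n = -39.
Distance = |w · n| / |n| = |-39| / √282 ≈ 2.322.

2.322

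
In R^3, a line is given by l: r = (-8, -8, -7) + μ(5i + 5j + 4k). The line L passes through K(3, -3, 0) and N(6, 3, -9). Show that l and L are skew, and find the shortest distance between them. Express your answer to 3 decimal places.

A direction vector for L is N − K = (3, 6, -9).
Common perpendicular direction n = (5, 5, 4) × (3, 6, -9) = (-69, 57, 15).
With w = (3, -3, 0) − (-8, -8, -7) = (11, 5, 7), w · n = -369.
Since n ≠ 0 the lines are not parallel, and w · n = -369 ≠ 0 so they do not intersect; hence they are skew.
Distance = |w · n| / |n| = |-369| / √8235 ≈ 4.066.

4.066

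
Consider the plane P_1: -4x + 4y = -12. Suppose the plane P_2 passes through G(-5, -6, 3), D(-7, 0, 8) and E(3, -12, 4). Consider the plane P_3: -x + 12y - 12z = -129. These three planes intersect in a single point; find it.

(-3, -6, 5)

GD = (-2, 6, 5), GE = (8, -6, 1); a normal to P_2 is GD × GE = (36, 42, -36).
Using G: P_2 has equation 36x + 42y - 36z = -540.
Solving the 3×3 linear system -4x + 4y = -12, 36x + 42y - 36z = -540, -x + 12y - 12z = -129 (e.g. by elimination or Cramer's rule, determinant = 2160) gives (-3, -6, 5).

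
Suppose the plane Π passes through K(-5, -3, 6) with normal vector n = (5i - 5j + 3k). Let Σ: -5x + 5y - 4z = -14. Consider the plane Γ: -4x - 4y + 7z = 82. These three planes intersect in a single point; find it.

(-6, -4, 6)

Π: n·r = n·K gives 5x - 5y + 3z = 8.
Solving the 3×3 linear system 5x - 5y + 3z = 8, -5x + 5y - 4z = -14, -4x - 4y + 7z = 82 (e.g. by elimination or Cramer's rule, determinant = -40) gives (-6, -4, 6).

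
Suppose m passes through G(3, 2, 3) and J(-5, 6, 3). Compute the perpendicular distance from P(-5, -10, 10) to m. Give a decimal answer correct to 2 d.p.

15.93

A direction vector for m is J − G = (-8, 4, 0).
Taking (3, 2, 3) on m with direction v = (-8, 4, 0): w = P − (3, 2, 3) = (-8, -12, 7), and w × v = (-28, -56, -128).
Distance = |w × v| / |v| = √20304 / √80 ≈ 15.93.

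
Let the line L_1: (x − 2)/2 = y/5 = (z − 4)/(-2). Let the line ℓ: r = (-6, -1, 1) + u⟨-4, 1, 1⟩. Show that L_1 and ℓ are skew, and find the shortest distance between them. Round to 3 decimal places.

L_1 has direction (2, 5, -2) through (2, 0, 4).
Common perpendicular direction n = (2, 5, -2) × (-4, 1, 1) = (7, 6, 22).
With w = (-6, -1, 1) − (2, 0, 4) = (-8, -1, -3), w · n = -128.
Since n ≠ 0 the lines are not parallel, and w · n = -128 ≠ 0 so they do not intersect; hence they are skew.
Distance = |w · n| / |n| = |-128| / √569 ≈ 5.366.

5.366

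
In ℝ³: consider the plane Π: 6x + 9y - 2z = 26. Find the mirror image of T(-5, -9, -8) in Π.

λ = (n·T − d)/|n|² = (-95 − 26)/121 = -1.
Reflection = T − 2λn = (-5, -9, -8) − (-2)·(6, 9, -2) = (7, 9, -12).

(7, 9, -12)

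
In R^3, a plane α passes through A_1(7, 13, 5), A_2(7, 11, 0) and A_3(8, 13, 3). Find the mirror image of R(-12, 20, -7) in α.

A_1A_2 = (0, -2, -5), A_1A_3 = (1, 0, -2); a normal to α is A_1A_2 × A_1A_3 = (4, -5, 2).
Using A_1: α has equation 4x - 5y + 2z = -27.
λ = (n·R − d)/|n|² = (-162 − (-27))/45 = -3.
Reflection = R − 2λn = (-12, 20, -7) − (-6)·(4, -5, 2) = (12, -10, 5).

(12, -10, 5)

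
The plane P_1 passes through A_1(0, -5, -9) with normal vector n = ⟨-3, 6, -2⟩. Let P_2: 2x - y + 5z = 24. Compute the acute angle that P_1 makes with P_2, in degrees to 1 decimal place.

55.0

P_1: n·r = n·A_1 gives -3x + 6y - 2z = -12.
cos θ = |n₁·n₂| / (|n₁||n₂|) = |-22| / (√49 · √30).
θ = arccos(0.57380) ≈ 55.0°.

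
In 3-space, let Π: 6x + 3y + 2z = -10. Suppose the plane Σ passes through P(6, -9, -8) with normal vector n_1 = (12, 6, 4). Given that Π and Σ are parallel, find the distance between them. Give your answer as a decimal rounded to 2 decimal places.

Σ: n_1·r = n_1·P gives 12x + 6y + 4z = -14.
Rescale Σ by 1/2: 6x + 3y + 2z = -7. Then distance = |-10 − (-7)| / √49 ≈ 0.43.

0.43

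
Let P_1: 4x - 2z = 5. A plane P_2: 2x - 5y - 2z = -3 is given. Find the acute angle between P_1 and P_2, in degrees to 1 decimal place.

cos θ = |n₁·n₂| / (|n₁||n₂|) = |12| / (√20 · √33).
θ = arccos(0.46710) ≈ 62.2°.

62.2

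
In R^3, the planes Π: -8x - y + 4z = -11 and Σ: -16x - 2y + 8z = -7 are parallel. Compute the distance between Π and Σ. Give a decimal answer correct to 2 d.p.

Rescale Σ by 1/2: -8x - y + 4z = -7/2. Then distance = |-11 − (-7/2)| / √81 ≈ 0.83.

0.83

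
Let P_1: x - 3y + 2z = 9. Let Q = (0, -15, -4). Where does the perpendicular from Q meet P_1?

(-2, -9, -8)

Foot = Q − λn with λ = (n·Q − d)/|n|² = (37 − 9)/14 = 2.
Foot = (0, -15, -4) − 2·(1, -3, 2) = (-2, -9, -8).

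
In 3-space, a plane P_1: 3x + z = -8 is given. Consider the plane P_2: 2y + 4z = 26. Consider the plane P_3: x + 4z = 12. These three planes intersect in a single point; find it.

Solving the 3×3 linear system 3x + z = -8, 2y + 4z = 26, x + 4z = 12 (e.g. by elimination or Cramer's rule, determinant = 22) gives (-4, 5, 4).

(-4, 5, 4)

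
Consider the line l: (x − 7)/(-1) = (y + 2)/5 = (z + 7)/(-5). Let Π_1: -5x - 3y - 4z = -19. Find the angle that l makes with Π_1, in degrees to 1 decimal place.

l has direction (-1, 5, -5) through (7, -2, -7).
sin θ = |n·v| / (|n||v|) = |10| / (√50 · √51) = 0.19803.
θ ≈ 11.4°.

11.4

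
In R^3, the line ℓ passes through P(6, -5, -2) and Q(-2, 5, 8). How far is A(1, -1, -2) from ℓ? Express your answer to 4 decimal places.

A direction vector for ℓ is Q − P = (-8, 10, 10).
Taking (6, -5, -2) on ℓ with direction v = (-8, 10, 10): w = A − (6, -5, -2) = (-5, 4, 0), and w × v = (40, 50, -18).
Distance = |w × v| / |v| = √4424 / √264 ≈ 4.0936.

4.0936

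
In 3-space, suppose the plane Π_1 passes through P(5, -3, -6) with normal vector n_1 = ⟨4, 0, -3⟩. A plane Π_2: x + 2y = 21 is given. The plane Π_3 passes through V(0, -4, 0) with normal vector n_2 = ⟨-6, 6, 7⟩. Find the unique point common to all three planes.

Π_1: n_1·r = n_1·P gives 4x - 3z = 38.
Π_3: n_2·r = n_2·V gives -6x + 6y + 7z = -24.
Solving the 3×3 linear system 4x - 3z = 38, x + 2y = 21, -6x + 6y + 7z = -24 (e.g. by elimination or Cramer's rule, determinant = 2) gives (5, 8, -6).

(5, 8, -6)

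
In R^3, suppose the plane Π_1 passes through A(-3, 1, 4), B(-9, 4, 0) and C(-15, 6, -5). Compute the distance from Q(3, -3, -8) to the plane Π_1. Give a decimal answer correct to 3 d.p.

8.182

AB = (-6, 3, -4), AC = (-12, 5, -9); a normal to Π_1 is AB × AC = (-7, -6, 6).
Using A: Π_1 has equation -7x - 6y + 6z = 39.
n·Q − d = (-7)·(3) + (-6)·(-3) + (6)·(-8) − 39 = -90; |n| = √121.
Distance = |-90| / √121 = 90/√121 ≈ 8.182.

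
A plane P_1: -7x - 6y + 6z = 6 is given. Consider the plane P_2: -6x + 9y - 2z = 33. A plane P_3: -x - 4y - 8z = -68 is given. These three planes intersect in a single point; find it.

(0, 5, 6)

Solving the 3×3 linear system -7x - 6y + 6z = 6, -6x + 9y - 2z = 33, -x - 4y - 8z = -68 (e.g. by elimination or Cramer's rule, determinant = 1034) gives (0, 5, 6).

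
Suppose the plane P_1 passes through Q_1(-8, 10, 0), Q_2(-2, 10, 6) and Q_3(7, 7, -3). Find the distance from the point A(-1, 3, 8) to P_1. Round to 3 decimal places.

Q_1Q_2 = (6, 0, 6), Q_1Q_3 = (15, -3, -3); a normal to P_1 is Q_1Q_2 × Q_1Q_3 = (18, 108, -18).
Using Q_1: P_1 has equation 18x + 108y - 18z = 936.
n·A − d = (18)·(-1) + (108)·(3) + (-18)·(8) − 936 = -774; |n| = √12312.
Distance = |-774| / √12312 = 774/√12312 ≈ 6.976.

6.976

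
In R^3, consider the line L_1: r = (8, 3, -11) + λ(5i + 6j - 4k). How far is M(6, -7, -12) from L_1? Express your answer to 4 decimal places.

Taking (8, 3, -11) on L_1 with direction v = (5, 6, -4): w = M − (8, 3, -11) = (-2, -10, -1), and w × v = (46, -13, 38).
Distance = |w × v| / |v| = √3729 / √77 ≈ 6.9591.

6.9591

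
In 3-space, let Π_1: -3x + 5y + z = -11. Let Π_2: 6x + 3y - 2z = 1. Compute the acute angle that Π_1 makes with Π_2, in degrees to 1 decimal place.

cos θ = |n₁·n₂| / (|n₁||n₂|) = |-5| / (√35 · √49).
θ = arccos(0.12074) ≈ 83.1°.

83.1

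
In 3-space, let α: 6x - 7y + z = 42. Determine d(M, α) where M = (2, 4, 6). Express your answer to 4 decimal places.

5.6073

n·M − d = (6)·(2) + (-7)·(4) + (1)·(6) − 42 = -52; |n| = √86.
Distance = |-52| / √86 = 52/√86 ≈ 5.6073.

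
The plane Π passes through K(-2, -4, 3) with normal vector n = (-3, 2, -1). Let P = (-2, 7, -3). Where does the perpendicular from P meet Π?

(4, 3, -1)

Π: n·r = n·K gives -3x + 2y - z = -5.
Foot = P − λn with λ = (n·P − d)/|n|² = (23 − (-5))/14 = 2.
Foot = (-2, 7, -3) − 2·(-3, 2, -1) = (4, 3, -1).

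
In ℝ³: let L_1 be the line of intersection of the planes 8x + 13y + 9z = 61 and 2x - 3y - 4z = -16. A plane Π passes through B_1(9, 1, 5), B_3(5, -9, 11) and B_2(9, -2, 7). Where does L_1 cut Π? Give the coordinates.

Direction of L_1: (8, 13, 9) × (2, -3, -4) = (-25, 50, -50).
A point on L_1: solving the two plane equations with x = -7 gives (-7, 18, -13).
B_1B_3 = (-4, -10, 6), B_1B_2 = (0, -3, 2); a normal to Π is B_1B_3 × B_1B_2 = (-2, 8, 12).
Using B_1: Π has equation -2x + 8y + 12z = 50.
Substitute r = (-7, 18, -13) + t(-25, 50, -50) into the plane: 2 + (-150)t = 50, so t = -8/25.
Intersection: (-7, 18, -13) + (-8/25)·(-25, 50, -50) = (1, 2, 3).

(1, 2, 3)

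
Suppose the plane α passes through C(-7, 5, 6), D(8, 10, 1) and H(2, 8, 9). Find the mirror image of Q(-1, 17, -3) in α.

CD = (15, 5, -5), CH = (9, 3, 3); a normal to α is CD × CH = (30, -90, 0).
Using C: α has equation 30x - 90y = -660.
λ = (n·Q − d)/|n|² = (-1560 − (-660))/9000 = -1/10.
Reflection = Q − 2λn = (-1, 17, -3) − (-1/5)·(30, -90, 0) = (5, -1, -3).

(5, -1, -3)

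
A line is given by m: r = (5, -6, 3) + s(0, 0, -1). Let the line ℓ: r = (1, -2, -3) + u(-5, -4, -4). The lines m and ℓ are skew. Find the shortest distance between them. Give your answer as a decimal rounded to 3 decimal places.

5.622

Common perpendicular direction n = (0, 0, -1) × (-5, -4, -4) = (-4, 5, 0).
With w = (1, -2, -3) − (5, -6, 3) = (-4, 4, -6), w · n = 36.
Distance = |w · n| / |n| = |36| / √41 ≈ 5.622.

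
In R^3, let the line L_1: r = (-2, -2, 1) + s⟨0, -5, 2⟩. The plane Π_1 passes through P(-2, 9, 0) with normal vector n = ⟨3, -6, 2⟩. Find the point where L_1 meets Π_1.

Π_1: n·r = n·P gives 3x - 6y + 2z = -60.
Substitute r = (-2, -2, 1) + t(0, -5, 2) into the plane: 8 + 34t = -60, so t = -2.
Intersection: (-2, -2, 1) + (-2)·(0, -5, 2) = (-2, 8, -3).

(-2, 8, -3)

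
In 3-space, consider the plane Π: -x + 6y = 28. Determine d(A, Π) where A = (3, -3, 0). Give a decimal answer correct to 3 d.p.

n·A − d = (-1)·(3) + (6)·(-3) + (0)·(0) − 28 = -49; |n| = √37.
Distance = |-49| / √37 = 49/√37 ≈ 8.056.

8.056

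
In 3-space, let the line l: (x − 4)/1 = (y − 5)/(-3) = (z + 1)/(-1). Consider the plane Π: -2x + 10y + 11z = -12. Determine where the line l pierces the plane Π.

l has direction (1, -3, -1) through (4, 5, -1).
Substitute r = (4, 5, -1) + t(1, -3, -1) into the plane: 31 + (-43)t = -12, so t = 1.
Intersection: (4, 5, -1) + 1·(1, -3, -1) = (5, 2, -2).

(5, 2, -2)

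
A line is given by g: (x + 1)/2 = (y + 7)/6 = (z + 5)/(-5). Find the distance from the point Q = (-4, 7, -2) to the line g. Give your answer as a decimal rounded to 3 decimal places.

g has direction (2, 6, -5) through (-1, -7, -5).
Taking (-1, -7, -5) on g with direction v = (2, 6, -5): w = Q − (-1, -7, -5) = (-3, 14, 3), and w × v = (-88, -9, -46).
Distance = |w × v| / |v| = √9941 / √65 ≈ 12.367.

12.367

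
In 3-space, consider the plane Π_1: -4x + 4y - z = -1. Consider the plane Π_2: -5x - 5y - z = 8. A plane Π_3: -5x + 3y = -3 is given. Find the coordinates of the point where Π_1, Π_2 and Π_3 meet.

Solving the 3×3 linear system -4x + 4y - z = -1, -5x - 5y - z = 8, -5x + 3y = -3 (e.g. by elimination or Cramer's rule, determinant = 48) gives (0, -1, -3).

(0, -1, -3)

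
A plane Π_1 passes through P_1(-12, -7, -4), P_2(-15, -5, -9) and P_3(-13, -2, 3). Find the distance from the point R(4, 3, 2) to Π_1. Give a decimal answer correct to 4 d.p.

P_1P_2 = (-3, 2, -5), P_1P_3 = (-1, 5, 7); a normal to Π_1 is P_1P_2 × P_1P_3 = (39, 26, -13).
Using P_1: Π_1 has equation 39x + 26y - 13z = -598.
n·R − d = (39)·(4) + (26)·(3) + (-13)·(2) − (-598) = 806; |n| = √2366.
Distance = |806| / √2366 = 806/√2366 ≈ 16.5702.

16.5702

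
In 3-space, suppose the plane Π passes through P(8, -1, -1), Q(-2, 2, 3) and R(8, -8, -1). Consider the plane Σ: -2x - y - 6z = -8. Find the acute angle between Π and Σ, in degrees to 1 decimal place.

PQ = (-10, 3, 4), PR = (0, -7, 0); a normal to Π is PQ × PR = (28, 0, 70).
Using P: Π has equation 28x + 70z = 154.
cos θ = |n₁·n₂| / (|n₁||n₂|) = |-476| / (√5684 · √41).
θ = arccos(0.98603) ≈ 9.6°.

9.6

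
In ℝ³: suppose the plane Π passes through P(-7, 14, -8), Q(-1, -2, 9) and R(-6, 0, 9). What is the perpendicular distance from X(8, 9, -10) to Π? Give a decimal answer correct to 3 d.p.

PQ = (6, -16, 17), PR = (1, -14, 17); a normal to Π is PQ × PR = (-34, -85, -68).
Using P: Π has equation -34x - 85y - 68z = -408.
n·X − d = (-34)·(8) + (-85)·(9) + (-68)·(-10) − (-408) = 51; |n| = √13005.
Distance = |51| / √13005 = 51/√13005 ≈ 0.447.

0.447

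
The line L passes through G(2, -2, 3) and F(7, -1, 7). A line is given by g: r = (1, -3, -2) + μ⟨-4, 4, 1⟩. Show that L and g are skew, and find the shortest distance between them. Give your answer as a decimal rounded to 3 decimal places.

2.384

A direction vector for L is F − G = (5, 1, 4).
Common perpendicular direction n = (5, 1, 4) × (-4, 4, 1) = (-15, -21, 24).
With w = (1, -3, -2) − (2, -2, 3) = (-1, -1, -5), w · n = -84.
Since n ≠ 0 the lines are not parallel, and w · n = -84 ≠ 0 so they do not intersect; hence they are skew.
Distance = |w · n| / |n| = |-84| / √1242 ≈ 2.384.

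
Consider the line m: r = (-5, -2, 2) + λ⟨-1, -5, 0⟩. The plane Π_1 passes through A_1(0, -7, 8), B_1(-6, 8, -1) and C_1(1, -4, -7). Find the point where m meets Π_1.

A_1B_1 = (-6, 15, -9), A_1C_1 = (1, 3, -15); a normal to Π_1 is A_1B_1 × A_1C_1 = (-198, -99, -33).
Using A_1: Π_1 has equation -198x - 99y - 33z = 429.
Substitute r = (-5, -2, 2) + t(-1, -5, 0) into the plane: 1122 + 693t = 429, so t = -1.
Intersection: (-5, -2, 2) + (-1)·(-1, -5, 0) = (-4, 3, 2).

(-4, 3, 2)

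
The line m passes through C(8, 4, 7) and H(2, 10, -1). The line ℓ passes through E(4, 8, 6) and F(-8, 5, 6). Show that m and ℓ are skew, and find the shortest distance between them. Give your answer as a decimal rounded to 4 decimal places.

A direction vector for m is H − C = (-6, 6, -8).
A direction vector for ℓ is F − E = (-12, -3, 0).
Common perpendicular direction n = (-6, 6, -8) × (-12, -3, 0) = (-24, 96, 90).
With w = (4, 8, 6) − (8, 4, 7) = (-4, 4, -1), w · n = 390.
Since n ≠ 0 the lines are not parallel, and w · n = 390 ≠ 0 so they do not intersect; hence they are skew.
Distance = |w · n| / |n| = |390| / √17892 ≈ 2.9156.

2.9156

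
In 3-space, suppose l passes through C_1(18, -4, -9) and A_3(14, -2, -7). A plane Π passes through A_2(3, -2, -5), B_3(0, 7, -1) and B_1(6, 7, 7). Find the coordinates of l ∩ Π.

(2, 4, -1)

A direction vector for l is A_3 − C_1 = (-4, 2, 2).
A_2B_3 = (-3, 9, 4), A_2B_1 = (3, 9, 12); a normal to Π is A_2B_3 × A_2B_1 = (72, 48, -54).
Using A_2: Π has equation 72x + 48y - 54z = 390.
Substitute r = (18, -4, -9) + t(-4, 2, 2) into the plane: 1590 + (-300)t = 390, so t = 4.
Intersection: (18, -4, -9) + 4·(-4, 2, 2) = (2, 4, -1).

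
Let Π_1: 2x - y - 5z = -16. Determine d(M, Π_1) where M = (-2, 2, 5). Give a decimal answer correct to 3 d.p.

n·M − d = (2)·(-2) + (-1)·(2) + (-5)·(5) − (-16) = -15; |n| = √30.
Distance = |-15| / √30 = 15/√30 ≈ 2.739.

2.739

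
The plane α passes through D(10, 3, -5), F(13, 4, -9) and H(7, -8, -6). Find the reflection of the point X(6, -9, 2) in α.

(0, -7, -2)

DF = (3, 1, -4), DH = (-3, -11, -1); a normal to α is DF × DH = (-45, 15, -30).
Using D: α has equation -45x + 15y - 30z = -255.
λ = (n·X − d)/|n|² = (-465 − (-255))/3150 = -1/15.
Reflection = X − 2λn = (6, -9, 2) − (-2/15)·(-45, 15, -30) = (0, -7, -2).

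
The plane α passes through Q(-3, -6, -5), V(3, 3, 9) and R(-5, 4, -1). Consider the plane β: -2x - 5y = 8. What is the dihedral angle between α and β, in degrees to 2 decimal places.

51.63

QV = (6, 9, 14), QR = (-2, 10, 4); a normal to α is QV × QR = (-104, -52, 78).
Using Q: α has equation -104x - 52y + 78z = 234.
cos θ = |n₁·n₂| / (|n₁||n₂|) = |468| / (√19604 · √29).
θ = arccos(0.62069) ≈ 51.63°.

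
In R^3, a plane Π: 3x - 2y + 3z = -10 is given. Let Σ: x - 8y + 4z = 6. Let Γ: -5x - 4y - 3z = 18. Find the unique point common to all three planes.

Solving the 3×3 linear system 3x - 2y + 3z = -10, x - 8y + 4z = 6, -5x - 4y - 3z = 18 (e.g. by elimination or Cramer's rule, determinant = 22) gives (-10, 2, 8).

(-10, 2, 8)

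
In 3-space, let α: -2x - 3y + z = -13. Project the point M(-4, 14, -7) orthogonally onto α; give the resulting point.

Foot = M − λn with λ = (n·M − d)/|n|² = (-41 − (-13))/14 = -2.
Foot = (-4, 14, -7) − (-2)·(-2, -3, 1) = (-8, 8, -5).

(-8, 8, -5)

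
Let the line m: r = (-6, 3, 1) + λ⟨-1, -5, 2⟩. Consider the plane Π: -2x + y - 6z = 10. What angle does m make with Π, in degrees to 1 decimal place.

sin θ = |n·v| / (|n||v|) = |-15| / (√41 · √30) = 0.42770.
θ ≈ 25.3°.

25.3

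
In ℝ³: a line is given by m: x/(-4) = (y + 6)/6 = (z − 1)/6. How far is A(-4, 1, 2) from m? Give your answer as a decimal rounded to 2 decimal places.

m has direction (-4, 6, 6) through (0, -6, 1).
Taking (0, -6, 1) on m with direction v = (-4, 6, 6): w = A − (0, -6, 1) = (-4, 7, 1), and w × v = (36, 20, 4).
Distance = |w × v| / |v| = √1712 / √88 ≈ 4.41.

4.41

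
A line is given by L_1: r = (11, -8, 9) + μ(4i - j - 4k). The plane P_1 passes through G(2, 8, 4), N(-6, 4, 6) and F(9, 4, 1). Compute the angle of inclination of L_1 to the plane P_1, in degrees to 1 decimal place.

24.1

GN = (-8, -4, 2), GF = (7, -4, -3); a normal to P_1 is GN × GF = (20, -10, 60).
Using G: P_1 has equation 20x - 10y + 60z = 200.
sin θ = |n·v| / (|n||v|) = |-150| / (√4100 · √33) = 0.40780.
θ ≈ 24.1°.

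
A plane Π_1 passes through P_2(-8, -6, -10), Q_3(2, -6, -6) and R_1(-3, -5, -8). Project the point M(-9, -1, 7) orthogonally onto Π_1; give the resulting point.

(-3, -1, -8)

P_2Q_3 = (10, 0, 4), P_2R_1 = (5, 1, 2); a normal to Π_1 is P_2Q_3 × P_2R_1 = (-4, 0, 10).
Using P_2: Π_1 has equation -4x + 10z = -68.
Foot = M − λn with λ = (n·M − d)/|n|² = (106 − (-68))/116 = 3/2.
Foot = (-9, -1, 7) − (3/2)·(-4, 0, 10) = (-3, -1, -8).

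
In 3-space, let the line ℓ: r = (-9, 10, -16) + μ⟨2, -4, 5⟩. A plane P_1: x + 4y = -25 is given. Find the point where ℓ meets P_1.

(-1, -6, 4)

Substitute r = (-9, 10, -16) + t(2, -4, 5) into the plane: 31 + (-14)t = -25, so t = 4.
Intersection: (-9, 10, -16) + 4·(2, -4, 5) = (-1, -6, 4).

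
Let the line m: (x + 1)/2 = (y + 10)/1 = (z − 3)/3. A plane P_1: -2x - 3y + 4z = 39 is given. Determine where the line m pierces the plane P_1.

m has direction (2, 1, 3) through (-1, -10, 3).
Substitute r = (-1, -10, 3) + t(2, 1, 3) into the plane: 44 + 5t = 39, so t = -1.
Intersection: (-1, -10, 3) + (-1)·(2, 1, 3) = (-3, -11, 0).

(-3, -11, 0)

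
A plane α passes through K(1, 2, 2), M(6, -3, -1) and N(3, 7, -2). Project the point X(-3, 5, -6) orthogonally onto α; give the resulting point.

KM = (5, -5, -3), KN = (2, 5, -4); a normal to α is KM × KN = (35, 14, 35).
Using K: α has equation 35x + 14y + 35z = 133.
Foot = X − λn with λ = (n·X − d)/|n|² = (-245 − 133)/2646 = -1/7.
Foot = (-3, 5, -6) − (-1/7)·(35, 14, 35) = (2, 7, -1).

(2, 7, -1)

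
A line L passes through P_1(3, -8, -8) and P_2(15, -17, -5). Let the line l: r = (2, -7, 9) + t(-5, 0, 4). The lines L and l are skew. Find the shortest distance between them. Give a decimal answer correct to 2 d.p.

9.28

A direction vector for L is P_2 − P_1 = (12, -9, 3).
Common perpendicular direction n = (12, -9, 3) × (-5, 0, 4) = (-36, -63, -45).
With w = (2, -7, 9) − (3, -8, -8) = (-1, 1, 17), w · n = -792.
Distance = |w · n| / |n| = |-792| / √7290 ≈ 9.28.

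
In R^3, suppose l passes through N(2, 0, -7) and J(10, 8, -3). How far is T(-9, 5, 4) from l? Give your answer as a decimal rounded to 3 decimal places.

16.337

A direction vector for l is J − N = (8, 8, 4).
Taking (2, 0, -7) on l with direction v = (8, 8, 4): w = T − (2, 0, -7) = (-11, 5, 11), and w × v = (-68, 132, -128).
Distance = |w × v| / |v| = √38432 / √144 ≈ 16.337.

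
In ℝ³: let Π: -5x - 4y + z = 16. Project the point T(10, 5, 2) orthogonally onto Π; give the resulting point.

(0, -3, 4)

Foot = T − λn with λ = (n·T − d)/|n|² = (-68 − 16)/42 = -2.
Foot = (10, 5, 2) − (-2)·(-5, -4, 1) = (0, -3, 4).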